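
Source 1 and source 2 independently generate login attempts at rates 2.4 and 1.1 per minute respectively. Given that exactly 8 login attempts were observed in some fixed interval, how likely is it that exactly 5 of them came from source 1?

Given the total, each event is independently from source 1 with probability p = λ_1/(λ_1+λ_2) = 2.4/3.5 ≈ 0.6857.
So K ~ Binomial(8, 2.4/3.5): P(K = 5) = C(8,5) · (2.4/3.5)^5 · (1.1/3.5)^3 ≈ 0.2636.

0.2636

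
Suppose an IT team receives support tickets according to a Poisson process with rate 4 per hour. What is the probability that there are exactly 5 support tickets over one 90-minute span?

Over the interval, μ = 4 × 1.5 = 6 (a 90-minute span = 1.5 hours).
P(N = 5) = e^(−μ) μ^5/5! = e^(−6) · 6^5/120 ≈ 0.1606.

0.1606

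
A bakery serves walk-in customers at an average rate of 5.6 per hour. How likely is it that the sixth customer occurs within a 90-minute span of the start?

0.8427

Over the interval, μ = 5.6 × 1.5 = 8.4 (a 90-minute span = 1.5 hours).
The sixth arrival falls in the interval iff at least 6 events occur there: P(S_6 ≤ t) = P(N ≥ 6) = 1 − P(N ≤ 5) ≈ 0.8427.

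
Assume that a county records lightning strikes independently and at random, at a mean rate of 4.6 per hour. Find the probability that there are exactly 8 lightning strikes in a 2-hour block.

Over the interval, μ = 4.6 × 2 = 9.2 (a 2-hour block = 2 hours).
P(N = 8) = e^(−μ) μ^8/8! = e^(−9.2) · 9.2^8/40320 ≈ 0.1286.

0.1286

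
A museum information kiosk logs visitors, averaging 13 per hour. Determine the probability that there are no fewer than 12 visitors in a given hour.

With mean μ = 13 per hour,
P(N ≥ 12) = 1 − P(N ≤ 11) = 1 − Σ_{j=0}^{11} e^(−μ) μ^j/j! ≈ 0.6468.

0.6468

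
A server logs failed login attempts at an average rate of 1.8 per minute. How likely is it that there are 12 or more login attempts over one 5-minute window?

Over the interval, μ = 1.8 × 5 = 9 (a 5-minute window = 5 minutes).
P(N ≥ 12) = 1 − P(N ≤ 11) = 1 − Σ_{j=0}^{11} e^(−μ) μ^j/j! ≈ 0.1970.

0.1970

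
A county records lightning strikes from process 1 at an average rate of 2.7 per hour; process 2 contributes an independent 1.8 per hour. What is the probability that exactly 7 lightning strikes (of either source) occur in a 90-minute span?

Independent Poisson processes superpose: combined rate λ = 2.7 + 1.8 = 4.5 per hour.
Over the interval, μ = 4.5 × 1.5 = 6.75 (a 90-minute span = 1.5 hours).
P(N = 7) = e^(−6.75) · 6.75^7/7! ≈ 0.1483.

0.1483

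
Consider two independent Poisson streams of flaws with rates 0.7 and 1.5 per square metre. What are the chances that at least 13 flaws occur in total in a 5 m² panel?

0.3113

Independent Poisson processes superpose: combined rate λ = 0.7 + 1.5 = 2.2 per square metre.
Over the interval, μ = 2.2 × 5 = 11 (a 5 m² panel = 5 square metres).
P(N ≥ 13) = 1 − P(N ≤ 12) ≈ 0.3113.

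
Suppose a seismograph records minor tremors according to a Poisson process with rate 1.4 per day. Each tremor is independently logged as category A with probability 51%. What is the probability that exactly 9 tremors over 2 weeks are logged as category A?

0.1252

Thinning: the tremors that are logged as category A themselves form a Poisson process with rate 0.51 × 1.4 = 0.714 per day.
Over the interval, μ = 0.714 × 14 = 9.996 (2 weeks = 14 days).
P(N = 9) = e^(−9.996) · 9.996^9/9! ≈ 0.1252.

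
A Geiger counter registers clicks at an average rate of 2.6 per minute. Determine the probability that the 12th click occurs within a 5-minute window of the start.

0.6468

Over the interval, μ = 2.6 × 5 = 13 (a 5-minute window = 5 minutes).
The 12th arrival falls in the interval iff at least 12 events occur there: P(S_12 ≤ t) = P(N ≥ 12) = 1 − P(N ≤ 11) ≈ 0.6468.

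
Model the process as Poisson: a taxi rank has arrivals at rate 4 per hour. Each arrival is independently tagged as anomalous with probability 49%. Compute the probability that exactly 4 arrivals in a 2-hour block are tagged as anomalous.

0.1952

Thinning: the arrivals that are tagged as anomalous themselves form a Poisson process with rate 0.49 × 4 = 1.96 per hour.
Over the interval, μ = 1.96 × 2 = 3.92 (a 2-hour block = 2 hours).
P(N = 4) = e^(−3.92) · 3.92^4/4! ≈ 0.1952.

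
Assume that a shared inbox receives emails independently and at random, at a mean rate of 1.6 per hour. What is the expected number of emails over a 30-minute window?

E[N] = λt = 1.6 × 0.5 = 0.8 (a 30-minute window = 0.5 hours).

0.8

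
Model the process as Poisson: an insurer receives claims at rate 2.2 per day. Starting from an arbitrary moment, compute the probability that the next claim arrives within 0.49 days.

Inter-arrival times are exponential with rate λ = 2.2 per day.
P(T ≤ 0.49) = 1 − e^(−λt) = 1 − e^(−2.2 × 0.49) = 1 − e^(−1.078) ≈ 0.6597.

0.6597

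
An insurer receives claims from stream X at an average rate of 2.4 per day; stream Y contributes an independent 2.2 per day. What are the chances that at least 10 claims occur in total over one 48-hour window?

Independent Poisson processes superpose: combined rate λ = 2.4 + 2.2 = 4.6 per day.
Over the interval, μ = 4.6 × 2 = 9.2 (a 48-hour window = 2 days).
P(N ≥ 10) = 1 − P(N ≤ 9) ≈ 0.4389.

0.4389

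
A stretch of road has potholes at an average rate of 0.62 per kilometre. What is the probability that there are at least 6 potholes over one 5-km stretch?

0.0943

Over the interval, μ = 0.62 × 5 = 3.1 (a 5-km stretch = 5 kilometres).
P(N ≥ 6) = 1 − P(N ≤ 5) = 1 − Σ_{j=0}^{5} e^(−μ) μ^j/j! ≈ 0.0943.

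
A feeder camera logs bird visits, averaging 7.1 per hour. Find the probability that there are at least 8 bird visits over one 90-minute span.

Over the interval, μ = 7.1 × 1.5 = 10.65 (a 90-minute span = 1.5 hours).
P(N ≥ 8) = 1 − P(N ≤ 7) = 1 − Σ_{j=0}^{7} e^(−μ) μ^j/j! ≈ 0.8327.

0.8327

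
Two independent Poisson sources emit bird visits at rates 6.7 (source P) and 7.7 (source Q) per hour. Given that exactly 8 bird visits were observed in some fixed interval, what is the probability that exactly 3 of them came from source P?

0.2466

Given the total, each event is independently from source P with probability p = λ_P/(λ_P+λ_Q) = 6.7/14.4 ≈ 0.4653.
So K ~ Binomial(8, 6.7/14.4): P(K = 3) = C(8,3) · (6.7/14.4)^3 · (7.7/14.4)^5 ≈ 0.2466.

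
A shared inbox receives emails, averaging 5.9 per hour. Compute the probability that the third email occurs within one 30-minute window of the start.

Over the interval, μ = 5.9 × 0.5 = 2.95 (a 30-minute window = 0.5 hours).
The third arrival falls in the interval iff at least 3 events occur there: P(S_3 ≤ t) = P(N ≥ 3) = 1 − P(N ≤ 2) ≈ 0.5655.

0.5655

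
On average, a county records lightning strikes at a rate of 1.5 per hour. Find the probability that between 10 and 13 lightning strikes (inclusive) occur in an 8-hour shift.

Over the interval, μ = 1.5 × 8 = 12 (an 8-hour shift = 8 hours).
P(10 ≤ N ≤ 13) = Σ_{j=10}^{13} e^(−12) · 12^j/j! ≈ 0.4391.

0.4391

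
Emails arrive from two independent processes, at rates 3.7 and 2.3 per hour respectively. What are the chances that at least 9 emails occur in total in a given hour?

Independent Poisson processes superpose: combined rate λ = 3.7 + 2.3 = 6 per hour.
So μ = 6.
P(N ≥ 9) = 1 − P(N ≤ 8) ≈ 0.1528.

0.1528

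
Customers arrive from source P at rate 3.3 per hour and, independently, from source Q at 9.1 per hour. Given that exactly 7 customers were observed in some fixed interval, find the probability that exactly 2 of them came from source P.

Given the total, each event is independently from source P with probability p = λ_P/(λ_P+λ_Q) = 3.3/12.4 ≈ 0.2661.
So K ~ Binomial(7, 3.3/12.4): P(K = 2) = C(7,2) · (3.3/12.4)^2 · (9.1/12.4)^5 ≈ 0.3166.

0.3166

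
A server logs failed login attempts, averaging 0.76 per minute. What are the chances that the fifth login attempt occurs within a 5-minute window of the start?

Over the interval, μ = 0.76 × 5 = 3.8 (a 5-minute window = 5 minutes).
The fifth arrival falls in the interval iff at least 5 events occur there: P(S_5 ≤ t) = P(N ≥ 5) = 1 − P(N ≤ 4) ≈ 0.3322.

0.3322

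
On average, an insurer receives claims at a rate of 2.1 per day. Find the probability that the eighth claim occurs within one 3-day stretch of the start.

Over the interval, μ = 2.1 × 3 = 6.3 (a 3-day stretch = 3 days).
The eighth arrival falls in the interval iff at least 8 events occur there: P(S_8 ≤ t) = P(N ≥ 8) = 1 − P(N ≤ 7) ≈ 0.2983.

0.2983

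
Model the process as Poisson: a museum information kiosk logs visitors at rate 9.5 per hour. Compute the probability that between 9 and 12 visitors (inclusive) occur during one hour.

With mean μ = 9.5 per hour,
P(9 ≤ N ≤ 12) = Σ_{j=9}^{12} e^(−9.5) · 9.5^j/j! ≈ 0.4446.

0.4446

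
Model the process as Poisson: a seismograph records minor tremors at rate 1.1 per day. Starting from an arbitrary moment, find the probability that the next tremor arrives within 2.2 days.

Inter-arrival times are exponential with rate λ = 1.1 per day.
P(T ≤ 2.2) = 1 − e^(−λt) = 1 − e^(−1.1 × 2.2) = 1 − e^(−2.42) ≈ 0.9111.

0.9111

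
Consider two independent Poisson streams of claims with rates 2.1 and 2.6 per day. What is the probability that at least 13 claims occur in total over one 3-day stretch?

0.6513

Independent Poisson processes superpose: combined rate λ = 2.1 + 2.6 = 4.7 per day.
Over the interval, μ = 4.7 × 3 = 14.1 (a 3-day stretch = 3 days).
P(N ≥ 13) = 1 − P(N ≤ 12) ≈ 0.6513.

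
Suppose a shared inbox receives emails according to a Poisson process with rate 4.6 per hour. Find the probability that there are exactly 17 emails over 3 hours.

Over the interval, μ = 4.6 × 3 = 13.8 (3 hours).
P(N = 17) = e^(−μ) μ^17/17! = e^(−13.8) · 13.8^17/355687428096000 ≈ 0.0682.

0.0682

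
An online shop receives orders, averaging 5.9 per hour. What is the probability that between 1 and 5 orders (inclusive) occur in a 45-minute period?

0.7037

Over the interval, μ = 5.9 × 0.75 = 4.425 (a 45-minute period = 0.75 hours).
P(1 ≤ N ≤ 5) = Σ_{j=1}^{5} e^(−4.425) · 4.425^j/j! ≈ 0.7037.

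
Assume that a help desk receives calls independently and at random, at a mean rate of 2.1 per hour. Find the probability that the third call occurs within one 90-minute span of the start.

0.6096

Over the interval, μ = 2.1 × 1.5 = 3.15 (a 90-minute span = 1.5 hours).
The third arrival falls in the interval iff at least 3 events occur there: P(S_3 ≤ t) = P(N ≥ 3) = 1 − P(N ≤ 2) ≈ 0.6096.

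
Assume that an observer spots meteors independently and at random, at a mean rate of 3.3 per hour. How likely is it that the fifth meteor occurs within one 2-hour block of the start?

Over the interval, μ = 3.3 × 2 = 6.6 (a 2-hour block = 2 hours).
The fifth arrival falls in the interval iff at least 5 events occur there: P(S_5 ≤ t) = P(N ≥ 5) = 1 − P(N ≤ 4) ≈ 0.7873.

0.7873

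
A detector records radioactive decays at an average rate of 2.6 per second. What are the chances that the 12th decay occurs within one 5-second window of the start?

Over the interval, μ = 2.6 × 5 = 13 (a 5-second window = 5 seconds).
The 12th arrival falls in the interval iff at least 12 events occur there: P(S_12 ≤ t) = P(N ≥ 12) = 1 − P(N ≤ 11) ≈ 0.6468.

0.6468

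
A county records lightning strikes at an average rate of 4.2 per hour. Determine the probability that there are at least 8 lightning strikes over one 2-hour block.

Over the interval, μ = 4.2 × 2 = 8.4 (a 2-hour block = 2 hours).
P(N ≥ 8) = 1 − P(N ≤ 7) = 1 − Σ_{j=0}^{7} e^(−μ) μ^j/j! ≈ 0.6013.

0.6013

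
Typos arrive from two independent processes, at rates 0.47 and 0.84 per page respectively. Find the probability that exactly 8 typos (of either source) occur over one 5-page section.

0.1202

Independent Poisson processes superpose: combined rate λ = 0.47 + 0.84 = 1.31 per page.
Over the interval, μ = 1.31 × 5 = 6.55 (a 5-page section = 5 pages).
P(N = 8) = e^(−6.55) · 6.55^8/8! ≈ 0.1202.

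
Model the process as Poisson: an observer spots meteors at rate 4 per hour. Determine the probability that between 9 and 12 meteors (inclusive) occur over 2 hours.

0.3437

Over the interval, μ = 4 × 2 = 8 (2 hours).
P(9 ≤ N ≤ 12) = Σ_{j=9}^{12} e^(−8) · 8^j/j! ≈ 0.3437.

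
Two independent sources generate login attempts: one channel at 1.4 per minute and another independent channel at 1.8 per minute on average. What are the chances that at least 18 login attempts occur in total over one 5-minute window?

0.3407

Independent Poisson processes superpose: combined rate λ = 1.4 + 1.8 = 3.2 per minute.
Over the interval, μ = 3.2 × 5 = 16 (a 5-minute window = 5 minutes).
P(N ≥ 18) = 1 − P(N ≤ 17) ≈ 0.3407.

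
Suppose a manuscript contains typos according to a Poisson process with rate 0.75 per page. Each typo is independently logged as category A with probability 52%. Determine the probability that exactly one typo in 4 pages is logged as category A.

0.3278

Thinning: the typos that are logged as category A themselves form a Poisson process with rate 0.52 × 0.75 = 0.39 per page.
Over the interval, μ = 0.39 × 4 = 1.56 (4 pages).
P(N = 1) = e^(−1.56) · 1.56^1/1! ≈ 0.3278.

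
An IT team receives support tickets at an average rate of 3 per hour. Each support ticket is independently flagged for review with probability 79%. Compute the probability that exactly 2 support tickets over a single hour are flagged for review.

Thinning: the support tickets that are flagged for review themselves form a Poisson process with rate 0.79 × 3 = 2.37 per hour.
So μ = 2.37.
P(N = 2) = e^(−2.37) · 2.37^2/2! ≈ 0.2625.

0.2625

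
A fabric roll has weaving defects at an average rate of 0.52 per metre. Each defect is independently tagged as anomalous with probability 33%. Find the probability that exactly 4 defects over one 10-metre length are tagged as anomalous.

Thinning: the defects that are tagged as anomalous themselves form a Poisson process with rate 0.33 × 0.52 = 0.1716 per metre.
Over the interval, μ = 0.1716 × 10 = 1.716 (a 10-metre length = 10 metres).
P(N = 4) = e^(−1.716) · 1.716^4/4! ≈ 0.0650.

0.0650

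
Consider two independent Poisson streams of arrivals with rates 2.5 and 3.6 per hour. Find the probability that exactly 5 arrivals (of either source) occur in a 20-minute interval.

Independent Poisson processes superpose: combined rate λ = 2.5 + 3.6 = 6.1 per hour.
Over the interval, μ = 6.1 × 1/3 ≈ 2.03333 (a 20-minute interval = 1/3 hours).
P(N = 5) = e^(−2.03333) · 2.03333^5/5! ≈ 0.0379.

0.0379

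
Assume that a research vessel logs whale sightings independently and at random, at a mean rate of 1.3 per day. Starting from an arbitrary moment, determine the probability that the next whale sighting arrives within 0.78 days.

0.6372

Inter-arrival times are exponential with rate λ = 1.3 per day.
P(T ≤ 0.78) = 1 − e^(−λt) = 1 − e^(−1.3 × 0.78) = 1 − e^(−1.014) ≈ 0.6372.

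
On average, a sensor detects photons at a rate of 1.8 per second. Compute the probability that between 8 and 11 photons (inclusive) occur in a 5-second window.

0.4791

Over the interval, μ = 1.8 × 5 = 9 (a 5-second window = 5 seconds).
P(8 ≤ N ≤ 11) = Σ_{j=8}^{11} e^(−9) · 9^j/j! ≈ 0.4791.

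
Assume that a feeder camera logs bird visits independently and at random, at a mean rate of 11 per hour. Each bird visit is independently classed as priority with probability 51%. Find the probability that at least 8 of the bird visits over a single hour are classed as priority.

0.2043

Thinning: the bird visits that are classed as priority themselves form a Poisson process with rate 0.51 × 11 = 5.61 per hour.
So μ = 5.61.
P(N ≥ 8) = 1 − P(N ≤ 7) ≈ 0.2043.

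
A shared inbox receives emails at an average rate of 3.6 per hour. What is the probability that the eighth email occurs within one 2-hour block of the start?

Over the interval, μ = 3.6 × 2 = 7.2 (a 2-hour block = 2 hours).
The eighth arrival falls in the interval iff at least 8 events occur there: P(S_8 ≤ t) = P(N ≥ 8) = 1 − P(N ≤ 7) ≈ 0.4311.

0.4311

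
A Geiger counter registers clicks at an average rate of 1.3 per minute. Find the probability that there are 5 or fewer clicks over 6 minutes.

Over the interval, μ = 1.3 × 6 = 7.8 (6 minutes).
P(N ≤ 5) = Σ_{j=0}^{5} e^(−μ) μ^j/j! ≈ 0.2103.

0.2103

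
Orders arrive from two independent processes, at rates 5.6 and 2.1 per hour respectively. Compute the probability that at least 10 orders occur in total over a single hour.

Independent Poisson processes superpose: combined rate λ = 5.6 + 2.1 = 7.7 per hour.
So μ = 7.7.
P(N ≥ 10) = 1 − P(N ≤ 9) ≈ 0.2469.

0.2469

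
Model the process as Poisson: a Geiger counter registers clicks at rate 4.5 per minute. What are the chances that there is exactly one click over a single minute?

With mean μ = 4.5 per minute,
P(N = 1) = e^(−μ) μ^1/1! = e^(−4.5) · 4.5^1/1 ≈ 0.0500.

0.0500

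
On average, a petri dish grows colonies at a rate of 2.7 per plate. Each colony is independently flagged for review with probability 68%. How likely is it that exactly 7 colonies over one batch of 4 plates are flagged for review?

0.1478

Thinning: the colonies that are flagged for review themselves form a Poisson process with rate 0.68 × 2.7 = 1.836 per plate.
Over the interval, μ = 1.836 × 4 = 7.344 (a batch of 4 plates = 4 plates).
P(N = 7) = e^(−7.344) · 7.344^7/7! ≈ 0.1478.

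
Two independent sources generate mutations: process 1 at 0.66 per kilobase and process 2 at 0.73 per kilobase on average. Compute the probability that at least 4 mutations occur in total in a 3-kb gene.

Independent Poisson processes superpose: combined rate λ = 0.66 + 0.73 = 1.39 per kilobase.
Over the interval, μ = 1.39 × 3 = 4.17 (a 3-kb gene = 3 kilobases).
P(N ≥ 4) = 1 − P(N ≤ 3) ≈ 0.5990.

0.5990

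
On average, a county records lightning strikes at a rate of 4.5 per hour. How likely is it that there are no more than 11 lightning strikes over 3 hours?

Over the interval, μ = 4.5 × 3 = 13.5 (3 hours).
P(N ≤ 11) = Σ_{j=0}^{11} e^(−μ) μ^j/j! ≈ 0.3045.

0.3045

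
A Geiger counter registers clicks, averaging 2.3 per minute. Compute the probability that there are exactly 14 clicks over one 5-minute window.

Over the interval, μ = 2.3 × 5 = 11.5 (a 5-minute window = 5 minutes).
P(N = 14) = e^(−μ) μ^14/14! = e^(−11.5) · 11.5^14/87178291200 ≈ 0.0822.

0.0822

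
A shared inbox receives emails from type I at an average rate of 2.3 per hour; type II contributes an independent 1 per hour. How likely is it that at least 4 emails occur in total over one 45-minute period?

Independent Poisson processes superpose: combined rate λ = 2.3 + 1 = 3.3 per hour.
Over the interval, μ = 3.3 × 0.75 = 2.475 (a 45-minute period = 0.75 hours).
P(N ≥ 4) = 1 − P(N ≤ 3) ≈ 0.2371.

0.2371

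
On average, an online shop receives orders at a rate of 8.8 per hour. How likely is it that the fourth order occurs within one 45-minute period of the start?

Over the interval, μ = 8.8 × 0.75 = 6.6 (a 45-minute period = 0.75 hours).
The fourth arrival falls in the interval iff at least 4 events occur there: P(S_4 ≤ t) = P(N ≥ 4) = 1 − P(N ≤ 3) ≈ 0.8948.

0.8948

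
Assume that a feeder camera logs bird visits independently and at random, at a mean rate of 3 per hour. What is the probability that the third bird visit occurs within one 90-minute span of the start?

0.8264

Over the interval, μ = 3 × 1.5 = 4.5 (a 90-minute span = 1.5 hours).
The third arrival falls in the interval iff at least 3 events occur there: P(S_3 ≤ t) = P(N ≥ 3) = 1 − P(N ≤ 2) ≈ 0.8264.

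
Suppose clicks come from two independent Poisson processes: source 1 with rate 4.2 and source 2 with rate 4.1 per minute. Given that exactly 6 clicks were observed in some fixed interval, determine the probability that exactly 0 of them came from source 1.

0.0145

Given the total, each event is independently from source 1 with probability p = λ_1/(λ_1+λ_2) = 4.2/8.3 ≈ 0.5060.
So K ~ Binomial(6, 4.2/8.3): P(K = 0) = C(6,0) · (4.2/8.3)^0 · (4.1/8.3)^6 ≈ 0.0145.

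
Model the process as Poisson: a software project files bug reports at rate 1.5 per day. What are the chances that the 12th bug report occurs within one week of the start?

Over the interval, μ = 1.5 × 7 = 10.5 (a week = 7 days).
The 12th arrival falls in the interval iff at least 12 events occur there: P(S_12 ≤ t) = P(N ≥ 12) = 1 − P(N ≤ 11) ≈ 0.3613.

0.3613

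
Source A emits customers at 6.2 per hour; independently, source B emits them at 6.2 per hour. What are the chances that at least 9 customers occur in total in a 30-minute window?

Independent Poisson processes superpose: combined rate λ = 6.2 + 6.2 = 12.4 per hour.
Over the interval, μ = 12.4 × 0.5 = 6.2 (a 30-minute window = 0.5 hours).
P(N ≥ 9) = 1 − P(N ≤ 8) ≈ 0.1741.

0.1741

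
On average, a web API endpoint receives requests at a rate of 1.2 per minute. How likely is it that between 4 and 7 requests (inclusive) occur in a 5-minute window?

0.5928

Over the interval, μ = 1.2 × 5 = 6 (a 5-minute window = 5 minutes).
P(4 ≤ N ≤ 7) = Σ_{j=4}^{7} e^(−6) · 6^j/j! ≈ 0.5928.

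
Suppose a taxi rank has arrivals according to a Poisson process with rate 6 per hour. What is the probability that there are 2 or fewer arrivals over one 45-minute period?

0.1736

Over the interval, μ = 6 × 0.75 = 4.5 (a 45-minute period = 0.75 hours).
P(N ≤ 2) = Σ_{j=0}^{2} e^(−μ) μ^j/j! ≈ 0.1736.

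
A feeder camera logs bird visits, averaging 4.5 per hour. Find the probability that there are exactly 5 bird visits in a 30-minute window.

0.0506

Over the interval, μ = 4.5 × 0.5 = 2.25 (a 30-minute window = 0.5 hours).
P(N = 5) = e^(−μ) μ^5/5! = e^(−2.25) · 2.25^5/120 ≈ 0.0506.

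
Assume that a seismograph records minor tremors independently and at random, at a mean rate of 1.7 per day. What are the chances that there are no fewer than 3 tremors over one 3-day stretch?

Over the interval, μ = 1.7 × 3 = 5.1 (a 3-day stretch = 3 days).
P(N ≥ 3) = 1 − P(N ≤ 2) = 1 − Σ_{j=0}^{2} e^(−μ) μ^j/j! ≈ 0.8835.

0.8835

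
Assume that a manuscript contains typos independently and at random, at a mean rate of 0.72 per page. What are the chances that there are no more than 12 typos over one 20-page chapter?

Over the interval, μ = 0.72 × 20 = 14.4 (a 20-page chapter = 20 pages).
P(N ≤ 12) = Σ_{j=0}^{12} e^(−μ) μ^j/j! ≈ 0.3203.

0.3203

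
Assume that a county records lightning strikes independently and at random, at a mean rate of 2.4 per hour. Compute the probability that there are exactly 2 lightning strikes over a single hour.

With mean μ = 2.4 per hour,
P(N = 2) = e^(−μ) μ^2/2! = e^(−2.4) · 2.4^2/2 ≈ 0.2613.

0.2613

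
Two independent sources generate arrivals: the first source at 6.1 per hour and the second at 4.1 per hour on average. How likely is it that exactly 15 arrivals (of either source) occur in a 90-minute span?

0.1021

Independent Poisson processes superpose: combined rate λ = 6.1 + 4.1 = 10.2 per hour.
Over the interval, μ = 10.2 × 1.5 = 15.3 (a 90-minute span = 1.5 hours).
P(N = 15) = e^(−15.3) · 15.3^15/15! ≈ 0.1021.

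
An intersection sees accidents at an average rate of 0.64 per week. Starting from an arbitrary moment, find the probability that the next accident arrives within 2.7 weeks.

0.8224

Inter-arrival times are exponential with rate λ = 0.64 per week.
P(T ≤ 2.7) = 1 − e^(−λt) = 1 − e^(−0.64 × 2.7) = 1 − e^(−1.728) ≈ 0.8224.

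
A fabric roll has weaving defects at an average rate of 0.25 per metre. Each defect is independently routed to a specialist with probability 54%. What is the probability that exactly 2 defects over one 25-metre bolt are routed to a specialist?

Thinning: the defects that are routed to a specialist themselves form a Poisson process with rate 0.54 × 0.25 = 0.135 per metre.
Over the interval, μ = 0.135 × 25 = 3.375 (a 25-metre bolt = 25 metres).
P(N = 2) = e^(−3.375) · 3.375^2/2! ≈ 0.1949.

0.1949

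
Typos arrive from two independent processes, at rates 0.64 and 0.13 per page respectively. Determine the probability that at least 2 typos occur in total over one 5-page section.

Independent Poisson processes superpose: combined rate λ = 0.64 + 0.13 = 0.77 per page.
Over the interval, μ = 0.77 × 5 = 3.85 (a 5-page section = 5 pages).
P(N ≥ 2) = 1 − P(N ≤ 1) ≈ 0.8968.

0.8968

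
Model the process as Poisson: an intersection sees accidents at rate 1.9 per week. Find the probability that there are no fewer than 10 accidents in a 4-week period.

Over the interval, μ = 1.9 × 4 = 7.6 (a 4-week period = 4 weeks).
P(N ≥ 10) = 1 − P(N ≤ 9) = 1 − Σ_{j=0}^{9} e^(−μ) μ^j/j! ≈ 0.2351.

0.2351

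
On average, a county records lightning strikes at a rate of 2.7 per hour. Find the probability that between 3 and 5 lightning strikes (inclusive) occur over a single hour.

With mean μ = 2.7 per hour,
P(3 ≤ N ≤ 5) = Σ_{j=3}^{5} e^(−2.7) · 2.7^j/j! ≈ 0.4496.

0.4496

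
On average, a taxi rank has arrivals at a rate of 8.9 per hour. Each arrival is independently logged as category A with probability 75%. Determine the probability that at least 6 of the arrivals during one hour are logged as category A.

0.6559

Thinning: the arrivals that are logged as category A themselves form a Poisson process with rate 0.75 × 8.9 = 6.675 per hour.
So μ = 6.675.
P(N ≥ 6) = 1 − P(N ≤ 5) ≈ 0.6559.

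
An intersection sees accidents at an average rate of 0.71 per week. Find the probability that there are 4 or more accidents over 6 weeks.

Over the interval, μ = 0.71 × 6 = 4.26 (6 weeks).
P(N ≥ 4) = 1 − P(N ≤ 3) = 1 − Σ_{j=0}^{3} e^(−μ) μ^j/j! ≈ 0.6156.

0.6156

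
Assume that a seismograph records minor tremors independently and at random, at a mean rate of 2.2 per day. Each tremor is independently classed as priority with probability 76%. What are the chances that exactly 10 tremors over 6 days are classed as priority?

0.1251

Thinning: the tremors that are classed as priority themselves form a Poisson process with rate 0.76 × 2.2 = 1.672 per day.
Over the interval, μ = 1.672 × 6 = 10.032 (6 days).
P(N = 10) = e^(−10.032) · 10.032^10/10! ≈ 0.1251.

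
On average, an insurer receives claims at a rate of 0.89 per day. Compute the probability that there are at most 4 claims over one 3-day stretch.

0.8673

Over the interval, μ = 0.89 × 3 = 2.67 (a 3-day stretch = 3 days).
P(N ≤ 4) = Σ_{j=0}^{4} e^(−μ) μ^j/j! ≈ 0.8673.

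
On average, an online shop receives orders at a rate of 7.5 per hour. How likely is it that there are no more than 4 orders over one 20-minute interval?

Over the interval, μ = 7.5 × 1/3 = 2.5 (a 20-minute interval = 1/3 hours).
P(N ≤ 4) = Σ_{j=0}^{4} e^(−μ) μ^j/j! ≈ 0.8912.

0.8912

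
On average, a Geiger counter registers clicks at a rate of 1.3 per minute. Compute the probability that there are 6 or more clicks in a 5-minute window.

0.6310

Over the interval, μ = 1.3 × 5 = 6.5 (a 5-minute window = 5 minutes).
P(N ≥ 6) = 1 − P(N ≤ 5) = 1 − Σ_{j=0}^{5} e^(−μ) μ^j/j! ≈ 0.6310.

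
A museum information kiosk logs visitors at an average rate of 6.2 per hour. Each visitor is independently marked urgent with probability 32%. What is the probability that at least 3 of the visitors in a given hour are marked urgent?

Thinning: the visitors that are marked urgent themselves form a Poisson process with rate 0.32 × 6.2 = 1.984 per hour.
So μ = 1.984.
P(N ≥ 3) = 1 − P(N ≤ 2) ≈ 0.3190.

0.3190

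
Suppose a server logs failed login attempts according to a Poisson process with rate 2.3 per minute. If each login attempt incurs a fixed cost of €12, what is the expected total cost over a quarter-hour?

E[N] = 2.3 × 15 = 34.5 (a quarter-hour = 15 minutes); E[cost] = 34.5 × €12 = €414.

€414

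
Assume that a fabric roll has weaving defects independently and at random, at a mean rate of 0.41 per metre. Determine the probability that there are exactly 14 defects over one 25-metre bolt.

0.0573

Over the interval, μ = 0.41 × 25 = 10.25 (a 25-metre bolt = 25 metres).
P(N = 14) = e^(−μ) μ^14/14! = e^(−10.25) · 10.25^14/87178291200 ≈ 0.0573.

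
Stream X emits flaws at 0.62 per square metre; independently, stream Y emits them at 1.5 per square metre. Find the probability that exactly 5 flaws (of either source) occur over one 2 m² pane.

Independent Poisson processes superpose: combined rate λ = 0.62 + 1.5 = 2.12 per square metre.
Over the interval, μ = 2.12 × 2 = 4.24 (a 2 m² pane = 2 square metres).
P(N = 5) = e^(−4.24) · 4.24^5/5! ≈ 0.1645.

0.1645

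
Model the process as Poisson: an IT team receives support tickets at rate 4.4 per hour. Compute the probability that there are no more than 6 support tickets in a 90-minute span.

Over the interval, μ = 4.4 × 1.5 = 6.6 (a 90-minute span = 1.5 hours).
P(N ≤ 6) = Σ_{j=0}^{6} e^(−μ) μ^j/j! ≈ 0.5108.

0.5108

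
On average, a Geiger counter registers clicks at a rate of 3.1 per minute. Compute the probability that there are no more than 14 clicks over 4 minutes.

0.7347

Over the interval, μ = 3.1 × 4 = 12.4 (4 minutes).
P(N ≤ 14) = Σ_{j=0}^{14} e^(−μ) μ^j/j! ≈ 0.7347.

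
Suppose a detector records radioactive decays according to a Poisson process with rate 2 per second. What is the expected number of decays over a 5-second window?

E[N] = λt = 2 × 5 = 10 (a 5-second window = 5 seconds).

10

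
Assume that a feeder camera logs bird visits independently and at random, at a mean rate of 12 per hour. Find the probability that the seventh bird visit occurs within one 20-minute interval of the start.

0.1107

Over the interval, μ = 12 × 1/3 = 4 (a 20-minute interval = 1/3 hours).
The seventh arrival falls in the interval iff at least 7 events occur there: P(S_7 ≤ t) = P(N ≥ 7) = 1 − P(N ≤ 6) ≈ 0.1107.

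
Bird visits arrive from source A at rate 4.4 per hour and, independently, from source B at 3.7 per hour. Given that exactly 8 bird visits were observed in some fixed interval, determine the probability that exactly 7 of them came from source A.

Given the total, each event is independently from source A with probability p = λ_A/(λ_A+λ_B) = 4.4/8.1 ≈ 0.5432.
So K ~ Binomial(8, 4.4/8.1): P(K = 7) = C(8,7) · (4.4/8.1)^7 · (3.7/8.1)^1 ≈ 0.0510.

0.0510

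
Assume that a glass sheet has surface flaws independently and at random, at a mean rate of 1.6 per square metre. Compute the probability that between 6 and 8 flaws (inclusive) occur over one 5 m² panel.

Over the interval, μ = 1.6 × 5 = 8 (a 5 m² panel = 5 square metres).
P(6 ≤ N ≤ 8) = Σ_{j=6}^{8} e^(−8) · 8^j/j! ≈ 0.4013.

0.4013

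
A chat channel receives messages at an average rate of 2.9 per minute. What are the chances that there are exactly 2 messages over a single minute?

With mean μ = 2.9 per minute,
P(N = 2) = e^(−μ) μ^2/2! = e^(−2.9) · 2.9^2/2 ≈ 0.2314.

0.2314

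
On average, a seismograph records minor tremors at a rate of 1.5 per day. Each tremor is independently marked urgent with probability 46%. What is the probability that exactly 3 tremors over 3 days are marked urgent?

Thinning: the tremors that are marked urgent themselves form a Poisson process with rate 0.46 × 1.5 = 0.69 per day.
Over the interval, μ = 0.69 × 3 = 2.07 (3 days).
P(N = 3) = e^(−2.07) · 2.07^3/3! ≈ 0.1865.

0.1865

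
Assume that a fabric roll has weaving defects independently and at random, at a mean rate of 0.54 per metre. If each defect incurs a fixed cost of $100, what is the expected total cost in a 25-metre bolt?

E[N] = 0.54 × 25 = 13.5 (a 25-metre bolt = 25 metres); E[cost] = 13.5 × $100 = $1350.

$1350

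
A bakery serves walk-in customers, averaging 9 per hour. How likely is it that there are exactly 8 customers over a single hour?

With mean μ = 9 per hour,
P(N = 8) = e^(−μ) μ^8/8! = e^(−9) · 9^8/40320 ≈ 0.1318.

0.1318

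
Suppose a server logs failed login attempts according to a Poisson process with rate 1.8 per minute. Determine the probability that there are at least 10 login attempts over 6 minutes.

0.6374

Over the interval, μ = 1.8 × 6 = 10.8 (6 minutes).
P(N ≥ 10) = 1 − P(N ≤ 9) = 1 − Σ_{j=0}^{9} e^(−μ) μ^j/j! ≈ 0.6374.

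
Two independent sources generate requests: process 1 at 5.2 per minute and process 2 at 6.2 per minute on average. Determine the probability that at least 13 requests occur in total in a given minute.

0.3558

Independent Poisson processes superpose: combined rate λ = 5.2 + 6.2 = 11.4 per minute.
So μ = 11.4.
P(N ≥ 13) = 1 − P(N ≤ 12) ≈ 0.3558.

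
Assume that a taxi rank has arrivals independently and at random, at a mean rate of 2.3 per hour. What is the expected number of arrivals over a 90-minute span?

E[N] = λt = 2.3 × 1.5 = 3.45 (a 90-minute span = 1.5 hours).

3.45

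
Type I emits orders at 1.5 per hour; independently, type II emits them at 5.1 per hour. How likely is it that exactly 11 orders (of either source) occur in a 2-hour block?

Independent Poisson processes superpose: combined rate λ = 1.5 + 5.1 = 6.6 per hour.
Over the interval, μ = 6.6 × 2 = 13.2 (a 2-hour block = 2 hours).
P(N = 11) = e^(−13.2) · 13.2^11/11! ≈ 0.0983.

0.0983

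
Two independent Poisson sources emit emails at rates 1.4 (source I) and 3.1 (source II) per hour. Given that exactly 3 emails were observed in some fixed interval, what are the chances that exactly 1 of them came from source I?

0.4429

Given the total, each event is independently from source I with probability p = λ_I/(λ_I+λ_II) = 1.4/4.5 ≈ 0.3111.
So K ~ Binomial(3, 1.4/4.5): P(K = 1) = C(3,1) · (1.4/4.5)^1 · (3.1/4.5)^2 ≈ 0.4429.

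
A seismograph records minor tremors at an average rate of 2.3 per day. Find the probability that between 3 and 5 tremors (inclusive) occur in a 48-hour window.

0.5231

Over the interval, μ = 2.3 × 2 = 4.6 (a 48-hour window = 2 days).
P(3 ≤ N ≤ 5) = Σ_{j=3}^{5} e^(−4.6) · 4.6^j/j! ≈ 0.5231.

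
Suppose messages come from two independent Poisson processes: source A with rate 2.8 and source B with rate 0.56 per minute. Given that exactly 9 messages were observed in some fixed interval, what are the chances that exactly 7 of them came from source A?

0.2791

Given the total, each event is independently from source A with probability p = λ_A/(λ_A+λ_B) = 2.8/3.36 ≈ 0.8333.
So K ~ Binomial(9, 2.8/3.36): P(K = 7) = C(9,7) · (2.8/3.36)^7 · (0.56/3.36)^2 ≈ 0.2791.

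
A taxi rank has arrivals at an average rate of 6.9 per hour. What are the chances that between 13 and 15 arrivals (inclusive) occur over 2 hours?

0.3106

Over the interval, μ = 6.9 × 2 = 13.8 (2 hours).
P(13 ≤ N ≤ 15) = Σ_{j=13}^{15} e^(−13.8) · 13.8^j/j! ≈ 0.3106.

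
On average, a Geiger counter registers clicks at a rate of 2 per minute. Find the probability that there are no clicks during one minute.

0.1353

With mean μ = 2 per minute,
P(N = 0) = e^(−μ) μ^0/0! = e^(−2) · 2^0/1 ≈ 0.1353.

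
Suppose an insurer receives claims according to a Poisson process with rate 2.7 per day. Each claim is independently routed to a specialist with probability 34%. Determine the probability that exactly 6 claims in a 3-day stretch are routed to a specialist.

0.0386

Thinning: the claims that are routed to a specialist themselves form a Poisson process with rate 0.34 × 2.7 = 0.918 per day.
Over the interval, μ = 0.918 × 3 = 2.754 (a 3-day stretch = 3 days).
P(N = 6) = e^(−2.754) · 2.754^6/6! ≈ 0.0386.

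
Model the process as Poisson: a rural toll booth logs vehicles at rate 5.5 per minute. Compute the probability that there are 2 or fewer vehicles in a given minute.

0.0884

With mean μ = 5.5 per minute,
P(N ≤ 2) = Σ_{j=0}^{2} e^(−μ) μ^j/j! ≈ 0.0884.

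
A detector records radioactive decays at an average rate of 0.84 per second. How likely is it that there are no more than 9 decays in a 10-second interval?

0.6659

Over the interval, μ = 0.84 × 10 = 8.4 (a 10-second interval = 10 seconds).
P(N ≤ 9) = Σ_{j=0}^{9} e^(−μ) μ^j/j! ≈ 0.6659.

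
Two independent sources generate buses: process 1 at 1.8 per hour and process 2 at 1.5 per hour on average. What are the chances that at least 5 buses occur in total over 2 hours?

Independent Poisson processes superpose: combined rate λ = 1.8 + 1.5 = 3.3 per hour.
Over the interval, μ = 3.3 × 2 = 6.6 (2 hours).
P(N ≥ 5) = 1 − P(N ≤ 4) ≈ 0.7873.

0.7873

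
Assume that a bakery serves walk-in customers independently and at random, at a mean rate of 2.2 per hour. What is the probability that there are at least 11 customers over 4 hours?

Over the interval, μ = 2.2 × 4 = 8.8 (4 hours).
P(N ≥ 11) = 1 − P(N ≤ 10) = 1 − Σ_{j=0}^{10} e^(−μ) μ^j/j! ≈ 0.2706.

0.2706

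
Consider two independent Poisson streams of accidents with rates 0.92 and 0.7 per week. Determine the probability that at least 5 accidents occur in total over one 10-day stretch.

Independent Poisson processes superpose: combined rate λ = 0.92 + 0.7 = 1.62 per week.
Over the interval, μ = 1.62 × 10/7 ≈ 2.31429 (a 10-day stretch = 10/7 weeks).
P(N ≥ 5) = 1 − P(N ≤ 4) ≈ 0.0854.

0.0854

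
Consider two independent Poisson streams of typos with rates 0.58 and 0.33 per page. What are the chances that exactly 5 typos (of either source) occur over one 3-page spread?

0.0824

Independent Poisson processes superpose: combined rate λ = 0.58 + 0.33 = 0.91 per page.
Over the interval, μ = 0.91 × 3 = 2.73 (a 3-page spread = 3 pages).
P(N = 5) = e^(−2.73) · 2.73^5/5! ≈ 0.0824.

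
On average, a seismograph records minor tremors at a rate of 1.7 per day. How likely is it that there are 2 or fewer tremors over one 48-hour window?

0.3397

Over the interval, μ = 1.7 × 2 = 3.4 (a 48-hour window = 2 days).
P(N ≤ 2) = Σ_{j=0}^{2} e^(−μ) μ^j/j! ≈ 0.3397.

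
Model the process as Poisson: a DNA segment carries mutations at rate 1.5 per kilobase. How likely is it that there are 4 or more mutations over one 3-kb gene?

Over the interval, μ = 1.5 × 3 = 4.5 (a 3-kb gene = 3 kilobases).
P(N ≥ 4) = 1 − P(N ≤ 3) = 1 − Σ_{j=0}^{3} e^(−μ) μ^j/j! ≈ 0.6577.

0.6577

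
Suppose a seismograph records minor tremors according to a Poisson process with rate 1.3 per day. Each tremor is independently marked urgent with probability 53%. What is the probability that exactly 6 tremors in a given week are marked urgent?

0.1406

Thinning: the tremors that are marked urgent themselves form a Poisson process with rate 0.53 × 1.3 = 0.689 per day.
Over the interval, μ = 0.689 × 7 = 4.823 (a week = 7 days).
P(N = 6) = e^(−4.823) · 4.823^6/6! ≈ 0.1406.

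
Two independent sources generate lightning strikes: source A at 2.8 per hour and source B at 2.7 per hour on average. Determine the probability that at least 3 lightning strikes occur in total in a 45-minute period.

0.7796

Independent Poisson processes superpose: combined rate λ = 2.8 + 2.7 = 5.5 per hour.
Over the interval, μ = 5.5 × 0.75 = 4.125 (a 45-minute period = 0.75 hours).
P(N ≥ 3) = 1 − P(N ≤ 2) ≈ 0.7796.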